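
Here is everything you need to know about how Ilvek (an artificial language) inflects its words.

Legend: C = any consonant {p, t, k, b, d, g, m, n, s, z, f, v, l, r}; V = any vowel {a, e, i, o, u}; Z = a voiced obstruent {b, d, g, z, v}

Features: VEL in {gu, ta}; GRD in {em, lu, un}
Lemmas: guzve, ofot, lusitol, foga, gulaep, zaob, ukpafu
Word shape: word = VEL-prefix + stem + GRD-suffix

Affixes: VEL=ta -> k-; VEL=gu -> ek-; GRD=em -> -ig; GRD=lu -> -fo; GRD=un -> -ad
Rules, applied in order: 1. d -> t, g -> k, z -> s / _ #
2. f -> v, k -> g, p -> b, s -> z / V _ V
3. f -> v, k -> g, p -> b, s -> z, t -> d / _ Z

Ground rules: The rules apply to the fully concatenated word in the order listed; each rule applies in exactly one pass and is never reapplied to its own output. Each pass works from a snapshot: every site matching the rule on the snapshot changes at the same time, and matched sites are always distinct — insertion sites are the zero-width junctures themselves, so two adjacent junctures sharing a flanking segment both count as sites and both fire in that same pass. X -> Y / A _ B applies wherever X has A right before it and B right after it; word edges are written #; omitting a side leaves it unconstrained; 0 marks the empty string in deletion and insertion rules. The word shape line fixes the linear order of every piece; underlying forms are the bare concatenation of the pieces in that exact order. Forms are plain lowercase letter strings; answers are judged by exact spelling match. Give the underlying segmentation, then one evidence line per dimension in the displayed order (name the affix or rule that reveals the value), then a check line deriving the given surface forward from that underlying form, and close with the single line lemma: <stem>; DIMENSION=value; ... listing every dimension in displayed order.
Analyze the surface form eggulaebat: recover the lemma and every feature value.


underlying: ek-gulaep-ad
VEL=gu - signalled by the affix ek-
GRD=un - signalled by the affix -ad
check: ekgulaepad -> ekgulaepat -> ekgulaebat -> eggulaebat
lemma: gulaep; VEL=gu; GRD=un


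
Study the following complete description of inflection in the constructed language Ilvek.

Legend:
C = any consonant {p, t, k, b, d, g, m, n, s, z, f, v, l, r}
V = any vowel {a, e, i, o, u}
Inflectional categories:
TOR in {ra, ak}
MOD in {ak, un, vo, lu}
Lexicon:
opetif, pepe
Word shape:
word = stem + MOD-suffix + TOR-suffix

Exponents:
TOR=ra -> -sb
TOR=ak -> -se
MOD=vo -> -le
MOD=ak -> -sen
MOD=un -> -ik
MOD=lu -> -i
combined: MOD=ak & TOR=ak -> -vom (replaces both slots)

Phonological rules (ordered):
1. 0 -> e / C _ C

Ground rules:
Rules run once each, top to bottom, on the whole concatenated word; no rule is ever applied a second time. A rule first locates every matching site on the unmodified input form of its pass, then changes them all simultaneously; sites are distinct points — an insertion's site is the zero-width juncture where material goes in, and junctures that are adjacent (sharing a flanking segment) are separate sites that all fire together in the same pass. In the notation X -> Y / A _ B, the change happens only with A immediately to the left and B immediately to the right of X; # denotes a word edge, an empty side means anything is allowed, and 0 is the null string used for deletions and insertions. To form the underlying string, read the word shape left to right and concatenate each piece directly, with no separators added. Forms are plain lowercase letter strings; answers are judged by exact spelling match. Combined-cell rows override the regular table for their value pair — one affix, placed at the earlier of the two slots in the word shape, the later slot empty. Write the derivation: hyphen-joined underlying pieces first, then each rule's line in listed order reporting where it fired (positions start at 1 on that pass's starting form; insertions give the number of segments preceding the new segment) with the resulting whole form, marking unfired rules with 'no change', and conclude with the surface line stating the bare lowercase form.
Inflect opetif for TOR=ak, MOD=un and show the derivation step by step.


underlying: opetif-ik-se
1. 0 -> e / C _ C: inserts after position(s) 8: opetifikese
surface: opetifikese


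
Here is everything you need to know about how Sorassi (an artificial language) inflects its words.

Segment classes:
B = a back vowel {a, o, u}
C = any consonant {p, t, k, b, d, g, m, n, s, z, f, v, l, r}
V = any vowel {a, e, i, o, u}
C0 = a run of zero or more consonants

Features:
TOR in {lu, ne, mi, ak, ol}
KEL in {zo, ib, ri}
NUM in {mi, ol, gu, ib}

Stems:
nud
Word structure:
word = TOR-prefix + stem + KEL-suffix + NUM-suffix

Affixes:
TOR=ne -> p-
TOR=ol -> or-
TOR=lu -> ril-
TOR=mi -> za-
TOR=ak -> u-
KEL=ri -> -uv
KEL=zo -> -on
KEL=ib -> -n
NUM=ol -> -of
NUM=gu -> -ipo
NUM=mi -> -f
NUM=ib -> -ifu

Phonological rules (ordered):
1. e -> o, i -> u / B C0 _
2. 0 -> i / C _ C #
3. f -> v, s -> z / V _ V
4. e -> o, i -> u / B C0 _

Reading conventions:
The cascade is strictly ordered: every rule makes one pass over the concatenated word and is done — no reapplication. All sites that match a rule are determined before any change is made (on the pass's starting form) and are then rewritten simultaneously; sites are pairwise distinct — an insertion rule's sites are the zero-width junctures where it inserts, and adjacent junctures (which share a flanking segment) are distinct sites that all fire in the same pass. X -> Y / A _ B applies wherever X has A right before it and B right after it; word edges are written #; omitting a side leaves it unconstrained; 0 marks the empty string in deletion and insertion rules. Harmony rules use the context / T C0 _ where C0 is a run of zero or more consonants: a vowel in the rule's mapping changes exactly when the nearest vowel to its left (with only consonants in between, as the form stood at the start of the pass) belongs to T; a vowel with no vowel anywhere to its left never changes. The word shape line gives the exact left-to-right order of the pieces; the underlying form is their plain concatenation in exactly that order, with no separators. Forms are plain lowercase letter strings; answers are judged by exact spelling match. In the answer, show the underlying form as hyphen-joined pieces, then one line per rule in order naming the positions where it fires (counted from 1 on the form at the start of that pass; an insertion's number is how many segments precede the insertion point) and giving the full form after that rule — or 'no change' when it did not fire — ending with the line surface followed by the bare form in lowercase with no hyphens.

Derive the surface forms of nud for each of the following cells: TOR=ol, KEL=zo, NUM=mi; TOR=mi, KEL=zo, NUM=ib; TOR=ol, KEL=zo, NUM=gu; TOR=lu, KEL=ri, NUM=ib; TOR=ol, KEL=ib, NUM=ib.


cell TOR=ol, KEL=zo, NUM=mi:
underlying: or-nud-on-f
1. e -> o, i -> u / B C0 _: no change
2. 0 -> i / C _ C #: inserts after position(s) 7: ornudonif
3. f -> v, s -> z / V _ V: no change
4. e -> o, i -> u / B C0 _: fires at position(s) 8: ornudonuf
surface: ornudonuf

cell TOR=mi, KEL=zo, NUM=ib:
underlying: za-nud-on-ifu
1. e -> o, i -> u / B C0 _: fires at position(s) 8: zanudonufu
2. 0 -> i / C _ C #: no change
3. f -> v, s -> z / V _ V: fires at position(s) 9: zanudonuvu
4. e -> o, i -> u / B C0 _: no change
surface: zanudonuvu

cell TOR=ol, KEL=zo, NUM=gu:
underlying: or-nud-on-ipo
1. e -> o, i -> u / B C0 _: fires at position(s) 8: ornudonupo
2. 0 -> i / C _ C #: no change
3. f -> v, s -> z / V _ V: no change
4. e -> o, i -> u / B C0 _: no change
surface: ornudonupo

cell TOR=lu, KEL=ri, NUM=ib:
underlying: ril-nud-uv-ifu
1. e -> o, i -> u / B C0 _: fires at position(s) 9: rilnuduvufu
2. 0 -> i / C _ C #: no change
3. f -> v, s -> z / V _ V: fires at position(s) 10: rilnuduvuvu
4. e -> o, i -> u / B C0 _: no change
surface: rilnuduvuvu

cell TOR=ol, KEL=ib, NUM=ib:
underlying: or-nud-n-ifu
1. e -> o, i -> u / B C0 _: fires at position(s) 7: ornudnufu
2. 0 -> i / C _ C #: no change
3. f -> v, s -> z / V _ V: fires at position(s) 8: ornudnuvu
4. e -> o, i -> u / B C0 _: no change
surface: ornudnuvu


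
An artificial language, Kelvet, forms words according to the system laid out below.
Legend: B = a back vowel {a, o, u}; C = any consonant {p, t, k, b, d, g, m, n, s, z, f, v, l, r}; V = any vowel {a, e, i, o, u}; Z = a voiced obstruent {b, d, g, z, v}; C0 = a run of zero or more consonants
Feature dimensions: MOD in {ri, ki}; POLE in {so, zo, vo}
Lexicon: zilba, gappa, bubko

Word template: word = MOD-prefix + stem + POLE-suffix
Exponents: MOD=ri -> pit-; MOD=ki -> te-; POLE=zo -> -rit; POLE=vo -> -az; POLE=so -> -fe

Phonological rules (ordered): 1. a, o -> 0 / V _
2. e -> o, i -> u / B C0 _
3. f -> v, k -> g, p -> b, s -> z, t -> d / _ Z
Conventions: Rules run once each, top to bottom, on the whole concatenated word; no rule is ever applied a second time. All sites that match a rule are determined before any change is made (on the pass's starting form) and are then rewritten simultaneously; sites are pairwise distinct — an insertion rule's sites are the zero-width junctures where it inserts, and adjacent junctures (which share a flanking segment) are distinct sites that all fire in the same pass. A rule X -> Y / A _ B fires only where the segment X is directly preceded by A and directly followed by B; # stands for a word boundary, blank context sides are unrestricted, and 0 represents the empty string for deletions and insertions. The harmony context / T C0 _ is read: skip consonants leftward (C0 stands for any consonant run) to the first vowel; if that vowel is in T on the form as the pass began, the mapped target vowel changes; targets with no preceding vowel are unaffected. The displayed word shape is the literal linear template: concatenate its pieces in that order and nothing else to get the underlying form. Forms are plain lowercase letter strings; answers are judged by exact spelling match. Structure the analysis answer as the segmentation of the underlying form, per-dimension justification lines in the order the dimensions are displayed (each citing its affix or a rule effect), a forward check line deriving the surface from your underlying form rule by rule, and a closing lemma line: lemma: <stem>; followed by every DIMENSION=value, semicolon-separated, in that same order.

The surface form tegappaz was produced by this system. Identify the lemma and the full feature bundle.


underlying: te-gappa-az
MOD=ki - signalled by the affix te-
POLE=vo - signalled by the affix -az
check: tegappaaz -> tegappaz -> tegappaz -> tegappaz
lemma: gappa; MOD=ki; POLE=vo


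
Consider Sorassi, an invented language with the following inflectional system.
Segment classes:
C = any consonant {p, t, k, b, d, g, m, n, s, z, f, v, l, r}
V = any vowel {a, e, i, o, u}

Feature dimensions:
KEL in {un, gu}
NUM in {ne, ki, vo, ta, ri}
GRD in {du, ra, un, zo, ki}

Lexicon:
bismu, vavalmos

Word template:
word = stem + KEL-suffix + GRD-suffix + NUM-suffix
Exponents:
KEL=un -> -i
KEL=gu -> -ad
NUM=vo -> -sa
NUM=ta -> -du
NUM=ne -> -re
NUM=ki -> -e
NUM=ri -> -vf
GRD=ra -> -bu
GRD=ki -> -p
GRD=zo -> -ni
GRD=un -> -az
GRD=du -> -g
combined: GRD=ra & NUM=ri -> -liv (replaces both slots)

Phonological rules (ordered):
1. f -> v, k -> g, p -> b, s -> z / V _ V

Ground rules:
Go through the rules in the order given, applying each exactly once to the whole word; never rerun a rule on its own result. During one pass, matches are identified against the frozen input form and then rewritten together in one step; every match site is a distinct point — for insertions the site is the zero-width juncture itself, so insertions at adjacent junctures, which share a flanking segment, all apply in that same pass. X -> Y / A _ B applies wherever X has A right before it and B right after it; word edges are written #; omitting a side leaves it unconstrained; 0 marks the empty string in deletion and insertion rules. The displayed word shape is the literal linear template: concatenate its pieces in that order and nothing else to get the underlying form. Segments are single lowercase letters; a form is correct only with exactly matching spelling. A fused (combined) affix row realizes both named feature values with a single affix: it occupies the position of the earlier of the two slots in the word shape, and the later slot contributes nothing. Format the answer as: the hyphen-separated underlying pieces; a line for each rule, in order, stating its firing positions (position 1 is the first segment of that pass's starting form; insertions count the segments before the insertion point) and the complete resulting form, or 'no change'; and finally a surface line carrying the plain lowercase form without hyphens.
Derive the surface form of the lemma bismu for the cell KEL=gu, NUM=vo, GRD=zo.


underlying: bismu-ad-ni-sa
1. f -> v, k -> g, p -> b, s -> z / V _ V: fires at position(s) 10: bismuadniza
surface: bismuadniza


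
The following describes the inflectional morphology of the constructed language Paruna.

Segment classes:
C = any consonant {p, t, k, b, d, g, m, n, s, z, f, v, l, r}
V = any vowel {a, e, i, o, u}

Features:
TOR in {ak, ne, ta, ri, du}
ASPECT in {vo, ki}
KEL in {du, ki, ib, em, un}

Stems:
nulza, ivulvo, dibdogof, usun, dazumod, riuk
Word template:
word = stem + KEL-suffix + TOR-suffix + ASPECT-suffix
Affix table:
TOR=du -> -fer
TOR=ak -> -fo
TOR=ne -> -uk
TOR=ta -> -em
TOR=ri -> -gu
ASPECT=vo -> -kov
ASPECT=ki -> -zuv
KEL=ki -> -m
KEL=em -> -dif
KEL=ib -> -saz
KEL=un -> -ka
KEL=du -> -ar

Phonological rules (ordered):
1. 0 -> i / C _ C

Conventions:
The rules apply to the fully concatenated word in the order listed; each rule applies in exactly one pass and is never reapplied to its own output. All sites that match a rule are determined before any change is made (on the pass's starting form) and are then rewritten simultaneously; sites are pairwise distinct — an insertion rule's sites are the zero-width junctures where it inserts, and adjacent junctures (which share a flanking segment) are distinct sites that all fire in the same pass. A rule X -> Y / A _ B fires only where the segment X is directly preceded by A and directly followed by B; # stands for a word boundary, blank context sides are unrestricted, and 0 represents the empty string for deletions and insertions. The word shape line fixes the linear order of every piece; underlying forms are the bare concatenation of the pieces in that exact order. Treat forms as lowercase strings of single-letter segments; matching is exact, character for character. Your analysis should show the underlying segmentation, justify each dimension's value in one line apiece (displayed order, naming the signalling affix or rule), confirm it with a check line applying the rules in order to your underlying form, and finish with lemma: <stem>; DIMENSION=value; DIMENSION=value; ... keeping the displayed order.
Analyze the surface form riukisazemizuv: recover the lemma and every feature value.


underlying: riuk-saz-em-zuv
TOR=ta - signalled by the affix -em
ASPECT=ki - signalled by the affix -zuv
KEL=ib - signalled by the affix -saz
check: riuksazemzuv -> riukisazemizuv
lemma: riuk; TOR=ta; ASPECT=ki; KEL=ib


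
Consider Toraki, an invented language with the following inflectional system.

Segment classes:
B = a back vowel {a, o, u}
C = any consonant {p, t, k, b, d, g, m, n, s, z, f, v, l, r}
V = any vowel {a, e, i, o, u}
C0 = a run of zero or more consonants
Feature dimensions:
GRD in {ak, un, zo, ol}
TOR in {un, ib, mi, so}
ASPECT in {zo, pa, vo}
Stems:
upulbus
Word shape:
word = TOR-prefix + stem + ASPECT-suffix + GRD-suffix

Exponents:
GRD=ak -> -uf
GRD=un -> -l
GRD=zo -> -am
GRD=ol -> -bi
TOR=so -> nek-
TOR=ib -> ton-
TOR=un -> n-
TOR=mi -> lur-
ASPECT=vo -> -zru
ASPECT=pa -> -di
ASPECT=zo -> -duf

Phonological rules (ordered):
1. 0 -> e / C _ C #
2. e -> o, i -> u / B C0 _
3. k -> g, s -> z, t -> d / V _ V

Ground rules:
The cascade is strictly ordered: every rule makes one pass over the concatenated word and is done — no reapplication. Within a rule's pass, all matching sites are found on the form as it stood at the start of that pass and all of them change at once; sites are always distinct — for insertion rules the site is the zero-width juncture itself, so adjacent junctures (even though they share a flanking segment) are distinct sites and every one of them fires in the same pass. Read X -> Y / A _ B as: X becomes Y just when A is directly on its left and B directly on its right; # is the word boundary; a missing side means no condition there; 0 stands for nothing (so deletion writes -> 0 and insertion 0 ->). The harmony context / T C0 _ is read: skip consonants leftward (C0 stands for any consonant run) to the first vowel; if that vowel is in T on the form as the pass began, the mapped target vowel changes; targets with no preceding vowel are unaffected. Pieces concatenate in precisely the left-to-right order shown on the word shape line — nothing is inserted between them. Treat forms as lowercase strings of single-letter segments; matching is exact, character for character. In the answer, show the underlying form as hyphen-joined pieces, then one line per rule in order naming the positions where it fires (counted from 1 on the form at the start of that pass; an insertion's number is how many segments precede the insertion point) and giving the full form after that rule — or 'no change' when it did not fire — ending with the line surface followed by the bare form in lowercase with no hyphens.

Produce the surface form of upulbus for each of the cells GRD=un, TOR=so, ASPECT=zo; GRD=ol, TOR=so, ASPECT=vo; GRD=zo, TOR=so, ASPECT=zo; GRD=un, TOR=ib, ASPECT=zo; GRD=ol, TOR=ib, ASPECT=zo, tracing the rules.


cell GRD=un, TOR=so, ASPECT=zo:
underlying: nek-upulbus-duf-l
1. 0 -> e / C _ C #: inserts after position(s) 13: nekupulbusdufel
2. e -> o, i -> u / B C0 _: fires at position(s) 14: nekupulbusdufol
3. k -> g, s -> z, t -> d / V _ V: fires at position(s) 3: negupulbusdufol
surface: negupulbusdufol

cell GRD=ol, TOR=so, ASPECT=vo:
underlying: nek-upulbus-zru-bi
1. 0 -> e / C _ C #: no change
2. e -> o, i -> u / B C0 _: fires at position(s) 15: nekupulbuszrubu
3. k -> g, s -> z, t -> d / V _ V: fires at position(s) 3: negupulbuszrubu
surface: negupulbuszrubu

cell GRD=zo, TOR=so, ASPECT=zo:
underlying: nek-upulbus-duf-am
1. 0 -> e / C _ C #: no change
2. e -> o, i -> u / B C0 _: no change
3. k -> g, s -> z, t -> d / V _ V: fires at position(s) 3: negupulbusdufam
surface: negupulbusdufam

cell GRD=un, TOR=ib, ASPECT=zo:
underlying: ton-upulbus-duf-l
1. 0 -> e / C _ C #: inserts after position(s) 13: tonupulbusdufel
2. e -> o, i -> u / B C0 _: fires at position(s) 14: tonupulbusdufol
3. k -> g, s -> z, t -> d / V _ V: no change
surface: tonupulbusdufol

cell GRD=ol, TOR=ib, ASPECT=zo:
underlying: ton-upulbus-duf-bi
1. 0 -> e / C _ C #: no change
2. e -> o, i -> u / B C0 _: fires at position(s) 15: tonupulbusdufbu
3. k -> g, s -> z, t -> d / V _ V: no change
surface: tonupulbusdufbu


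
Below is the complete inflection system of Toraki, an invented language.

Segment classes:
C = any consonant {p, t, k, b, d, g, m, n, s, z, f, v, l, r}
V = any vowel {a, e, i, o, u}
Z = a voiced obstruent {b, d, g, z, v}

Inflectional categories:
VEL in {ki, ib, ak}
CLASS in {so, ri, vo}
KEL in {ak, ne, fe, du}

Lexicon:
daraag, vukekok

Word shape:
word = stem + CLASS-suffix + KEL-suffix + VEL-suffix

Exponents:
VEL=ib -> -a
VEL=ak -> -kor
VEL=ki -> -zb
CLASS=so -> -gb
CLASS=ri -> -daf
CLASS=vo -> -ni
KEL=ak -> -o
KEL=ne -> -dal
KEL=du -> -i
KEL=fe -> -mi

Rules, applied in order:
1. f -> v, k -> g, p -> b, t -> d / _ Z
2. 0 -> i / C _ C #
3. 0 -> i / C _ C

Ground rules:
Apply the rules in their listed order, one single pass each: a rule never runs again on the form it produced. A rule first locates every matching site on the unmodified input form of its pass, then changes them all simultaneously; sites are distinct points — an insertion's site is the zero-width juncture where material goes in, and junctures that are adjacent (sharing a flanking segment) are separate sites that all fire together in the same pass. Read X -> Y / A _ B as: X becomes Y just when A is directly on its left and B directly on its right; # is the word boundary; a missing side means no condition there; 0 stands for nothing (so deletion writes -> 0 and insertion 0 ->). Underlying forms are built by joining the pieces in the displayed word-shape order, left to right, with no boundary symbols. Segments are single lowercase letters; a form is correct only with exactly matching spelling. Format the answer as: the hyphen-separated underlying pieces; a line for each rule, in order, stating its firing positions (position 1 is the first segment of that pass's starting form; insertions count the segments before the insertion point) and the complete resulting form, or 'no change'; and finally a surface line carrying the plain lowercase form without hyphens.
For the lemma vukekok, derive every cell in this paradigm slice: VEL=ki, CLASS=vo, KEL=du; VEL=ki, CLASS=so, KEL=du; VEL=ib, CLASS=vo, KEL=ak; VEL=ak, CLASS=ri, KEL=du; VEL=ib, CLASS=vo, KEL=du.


cell VEL=ki, CLASS=vo, KEL=du:
underlying: vukekok-ni-i-zb
1. f -> v, k -> g, p -> b, t -> d / _ Z: no change
2. 0 -> i / C _ C #: inserts after position(s) 11: vukekokniizib
3. 0 -> i / C _ C: inserts after position(s) 7: vukekokiniizib
surface: vukekokiniizib

cell VEL=ki, CLASS=so, KEL=du:
underlying: vukekok-gb-i-zb
1. f -> v, k -> g, p -> b, t -> d / _ Z: fires at position(s) 7: vukekoggbizb
2. 0 -> i / C _ C #: inserts after position(s) 11: vukekoggbizib
3. 0 -> i / C _ C: inserts after position(s) 7, 8: vukekogigibizib
surface: vukekogigibizib

cell VEL=ib, CLASS=vo, KEL=ak:
underlying: vukekok-ni-o-a
1. f -> v, k -> g, p -> b, t -> d / _ Z: no change
2. 0 -> i / C _ C #: no change
3. 0 -> i / C _ C: inserts after position(s) 7: vukekokinioa
surface: vukekokinioa

cell VEL=ak, CLASS=ri, KEL=du:
underlying: vukekok-daf-i-kor
1. f -> v, k -> g, p -> b, t -> d / _ Z: fires at position(s) 7: vukekogdafikor
2. 0 -> i / C _ C #: no change
3. 0 -> i / C _ C: inserts after position(s) 7: vukekogidafikor
surface: vukekogidafikor

cell VEL=ib, CLASS=vo, KEL=du:
underlying: vukekok-ni-i-a
1. f -> v, k -> g, p -> b, t -> d / _ Z: no change
2. 0 -> i / C _ C #: no change
3. 0 -> i / C _ C: inserts after position(s) 7: vukekokiniia
surface: vukekokiniia


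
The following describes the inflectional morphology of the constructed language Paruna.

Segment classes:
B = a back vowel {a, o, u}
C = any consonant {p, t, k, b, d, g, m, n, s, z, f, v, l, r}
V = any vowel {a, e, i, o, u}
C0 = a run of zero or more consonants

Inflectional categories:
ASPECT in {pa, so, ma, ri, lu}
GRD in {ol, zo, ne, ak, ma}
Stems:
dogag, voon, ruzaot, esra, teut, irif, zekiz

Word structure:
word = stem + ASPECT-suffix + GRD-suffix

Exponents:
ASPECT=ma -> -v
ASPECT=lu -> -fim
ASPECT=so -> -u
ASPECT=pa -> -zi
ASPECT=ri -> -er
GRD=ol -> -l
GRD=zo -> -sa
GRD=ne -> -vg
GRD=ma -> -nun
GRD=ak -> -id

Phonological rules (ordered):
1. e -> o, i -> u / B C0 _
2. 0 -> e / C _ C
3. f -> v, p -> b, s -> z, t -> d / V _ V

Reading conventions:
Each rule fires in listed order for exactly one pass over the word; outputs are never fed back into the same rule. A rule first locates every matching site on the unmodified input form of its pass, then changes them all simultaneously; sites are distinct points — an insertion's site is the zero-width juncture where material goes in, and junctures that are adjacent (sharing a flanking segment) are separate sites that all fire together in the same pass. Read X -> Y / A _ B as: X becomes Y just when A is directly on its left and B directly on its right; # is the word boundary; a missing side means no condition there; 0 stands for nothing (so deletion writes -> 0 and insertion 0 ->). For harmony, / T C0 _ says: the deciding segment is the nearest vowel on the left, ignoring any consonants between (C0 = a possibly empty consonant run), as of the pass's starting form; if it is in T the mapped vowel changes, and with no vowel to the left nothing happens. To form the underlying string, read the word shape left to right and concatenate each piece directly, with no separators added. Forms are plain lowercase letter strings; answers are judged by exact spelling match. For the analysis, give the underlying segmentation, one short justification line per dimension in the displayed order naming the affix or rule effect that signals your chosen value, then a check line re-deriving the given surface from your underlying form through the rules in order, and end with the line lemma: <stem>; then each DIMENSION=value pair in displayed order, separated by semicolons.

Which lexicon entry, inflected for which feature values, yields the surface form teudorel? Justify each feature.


underlying: teut-er-l
ASPECT=ri - signalled by the affix -er
GRD=ol - signalled by the affix -l
check: teuterl -> teutorl -> teutorel -> teudorel
lemma: teut; ASPECT=ri; GRD=ol


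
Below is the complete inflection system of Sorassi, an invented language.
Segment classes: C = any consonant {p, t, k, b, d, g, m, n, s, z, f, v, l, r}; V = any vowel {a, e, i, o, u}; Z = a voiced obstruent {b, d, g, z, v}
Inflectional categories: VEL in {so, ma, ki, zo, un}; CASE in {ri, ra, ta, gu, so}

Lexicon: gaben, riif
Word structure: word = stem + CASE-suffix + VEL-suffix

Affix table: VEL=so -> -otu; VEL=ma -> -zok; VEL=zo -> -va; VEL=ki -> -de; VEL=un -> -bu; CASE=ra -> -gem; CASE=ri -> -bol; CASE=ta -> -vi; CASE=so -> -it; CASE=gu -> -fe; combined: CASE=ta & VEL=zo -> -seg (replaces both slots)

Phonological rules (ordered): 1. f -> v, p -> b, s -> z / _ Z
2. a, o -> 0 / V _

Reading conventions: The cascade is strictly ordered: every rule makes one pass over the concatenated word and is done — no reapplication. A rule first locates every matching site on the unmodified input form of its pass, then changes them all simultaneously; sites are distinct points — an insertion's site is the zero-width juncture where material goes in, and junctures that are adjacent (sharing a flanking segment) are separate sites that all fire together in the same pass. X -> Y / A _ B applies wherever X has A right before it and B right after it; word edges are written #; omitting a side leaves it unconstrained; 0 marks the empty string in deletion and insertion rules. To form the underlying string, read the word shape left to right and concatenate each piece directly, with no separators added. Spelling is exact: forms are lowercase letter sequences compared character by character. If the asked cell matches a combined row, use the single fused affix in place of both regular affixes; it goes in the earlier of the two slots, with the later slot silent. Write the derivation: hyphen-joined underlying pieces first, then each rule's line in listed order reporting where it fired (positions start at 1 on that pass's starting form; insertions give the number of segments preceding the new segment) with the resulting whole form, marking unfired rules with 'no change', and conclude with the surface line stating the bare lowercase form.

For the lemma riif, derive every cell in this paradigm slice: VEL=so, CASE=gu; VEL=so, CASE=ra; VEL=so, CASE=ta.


cell VEL=so, CASE=gu:
underlying: riif-fe-otu
1. f -> v, p -> b, s -> z / _ Z: no change
2. a, o -> 0 / V _: fires at position(s) 7: riiffetu
surface: riiffetu

cell VEL=so, CASE=ra:
underlying: riif-gem-otu
1. f -> v, p -> b, s -> z / _ Z: fires at position(s) 4: riivgemotu
2. a, o -> 0 / V _: no change
surface: riivgemotu

cell VEL=so, CASE=ta:
underlying: riif-vi-otu
1. f -> v, p -> b, s -> z / _ Z: fires at position(s) 4: riivviotu
2. a, o -> 0 / V _: fires at position(s) 7: riivvitu
surface: riivvitu


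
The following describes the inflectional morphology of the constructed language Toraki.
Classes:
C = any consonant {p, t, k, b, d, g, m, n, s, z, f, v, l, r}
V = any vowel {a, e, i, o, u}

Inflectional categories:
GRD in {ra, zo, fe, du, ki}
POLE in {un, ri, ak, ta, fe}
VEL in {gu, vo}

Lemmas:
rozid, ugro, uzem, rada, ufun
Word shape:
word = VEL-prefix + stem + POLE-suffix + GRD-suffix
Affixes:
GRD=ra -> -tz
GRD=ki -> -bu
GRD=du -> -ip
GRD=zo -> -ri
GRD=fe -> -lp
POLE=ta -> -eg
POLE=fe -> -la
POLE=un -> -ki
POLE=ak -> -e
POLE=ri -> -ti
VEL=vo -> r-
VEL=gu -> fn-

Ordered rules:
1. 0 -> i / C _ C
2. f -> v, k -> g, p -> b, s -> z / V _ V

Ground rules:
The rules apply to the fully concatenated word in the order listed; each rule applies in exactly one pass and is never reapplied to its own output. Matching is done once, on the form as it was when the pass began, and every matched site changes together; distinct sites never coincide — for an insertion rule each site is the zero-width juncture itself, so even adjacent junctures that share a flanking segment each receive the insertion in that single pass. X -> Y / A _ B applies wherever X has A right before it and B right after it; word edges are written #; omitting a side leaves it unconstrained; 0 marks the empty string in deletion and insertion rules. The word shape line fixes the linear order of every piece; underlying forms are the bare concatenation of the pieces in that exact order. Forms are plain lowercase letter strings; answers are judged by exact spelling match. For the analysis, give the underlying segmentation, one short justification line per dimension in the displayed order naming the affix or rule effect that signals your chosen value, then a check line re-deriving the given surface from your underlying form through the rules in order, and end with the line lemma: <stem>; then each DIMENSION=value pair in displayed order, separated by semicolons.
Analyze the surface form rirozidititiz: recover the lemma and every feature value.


underlying: r-rozid-ti-tz
GRD=ra - signalled by the affix -tz
POLE=ri - signalled by the affix -ti
VEL=vo - signalled by the affix r-
check: rrozidtitz -> rirozidititiz -> rirozidititiz
lemma: rozid; GRD=ra; POLE=ri; VEL=vo


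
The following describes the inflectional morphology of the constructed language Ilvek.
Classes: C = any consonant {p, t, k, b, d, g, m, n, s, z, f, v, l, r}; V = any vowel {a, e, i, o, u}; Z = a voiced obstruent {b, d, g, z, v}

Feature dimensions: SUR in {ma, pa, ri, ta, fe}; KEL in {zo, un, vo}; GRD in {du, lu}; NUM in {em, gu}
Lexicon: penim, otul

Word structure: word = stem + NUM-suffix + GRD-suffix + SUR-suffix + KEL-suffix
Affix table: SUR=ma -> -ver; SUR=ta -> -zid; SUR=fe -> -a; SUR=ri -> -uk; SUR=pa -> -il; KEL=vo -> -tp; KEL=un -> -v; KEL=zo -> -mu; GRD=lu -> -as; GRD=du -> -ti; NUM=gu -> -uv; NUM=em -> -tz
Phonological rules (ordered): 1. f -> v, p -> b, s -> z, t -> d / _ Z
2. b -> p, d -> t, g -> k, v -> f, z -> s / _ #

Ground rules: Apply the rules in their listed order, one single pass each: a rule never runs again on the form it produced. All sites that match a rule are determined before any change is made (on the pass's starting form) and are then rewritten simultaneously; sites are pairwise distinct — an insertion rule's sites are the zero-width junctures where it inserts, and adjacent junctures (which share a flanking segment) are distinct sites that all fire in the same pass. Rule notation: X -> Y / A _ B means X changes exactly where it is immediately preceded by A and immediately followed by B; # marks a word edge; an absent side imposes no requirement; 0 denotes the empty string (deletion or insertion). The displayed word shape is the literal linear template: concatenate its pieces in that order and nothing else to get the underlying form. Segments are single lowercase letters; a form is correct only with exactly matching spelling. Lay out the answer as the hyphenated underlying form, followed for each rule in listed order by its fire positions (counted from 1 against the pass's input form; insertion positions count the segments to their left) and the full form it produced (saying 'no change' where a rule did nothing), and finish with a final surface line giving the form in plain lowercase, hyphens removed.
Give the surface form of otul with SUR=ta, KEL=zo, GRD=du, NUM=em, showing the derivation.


underlying: otul-tz-ti-zid-mu
1. f -> v, p -> b, s -> z, t -> d / _ Z: fires at position(s) 5: otuldztizidmu
2. b -> p, d -> t, g -> k, v -> f, z -> s / _ #: no change
surface: otuldztizidmu


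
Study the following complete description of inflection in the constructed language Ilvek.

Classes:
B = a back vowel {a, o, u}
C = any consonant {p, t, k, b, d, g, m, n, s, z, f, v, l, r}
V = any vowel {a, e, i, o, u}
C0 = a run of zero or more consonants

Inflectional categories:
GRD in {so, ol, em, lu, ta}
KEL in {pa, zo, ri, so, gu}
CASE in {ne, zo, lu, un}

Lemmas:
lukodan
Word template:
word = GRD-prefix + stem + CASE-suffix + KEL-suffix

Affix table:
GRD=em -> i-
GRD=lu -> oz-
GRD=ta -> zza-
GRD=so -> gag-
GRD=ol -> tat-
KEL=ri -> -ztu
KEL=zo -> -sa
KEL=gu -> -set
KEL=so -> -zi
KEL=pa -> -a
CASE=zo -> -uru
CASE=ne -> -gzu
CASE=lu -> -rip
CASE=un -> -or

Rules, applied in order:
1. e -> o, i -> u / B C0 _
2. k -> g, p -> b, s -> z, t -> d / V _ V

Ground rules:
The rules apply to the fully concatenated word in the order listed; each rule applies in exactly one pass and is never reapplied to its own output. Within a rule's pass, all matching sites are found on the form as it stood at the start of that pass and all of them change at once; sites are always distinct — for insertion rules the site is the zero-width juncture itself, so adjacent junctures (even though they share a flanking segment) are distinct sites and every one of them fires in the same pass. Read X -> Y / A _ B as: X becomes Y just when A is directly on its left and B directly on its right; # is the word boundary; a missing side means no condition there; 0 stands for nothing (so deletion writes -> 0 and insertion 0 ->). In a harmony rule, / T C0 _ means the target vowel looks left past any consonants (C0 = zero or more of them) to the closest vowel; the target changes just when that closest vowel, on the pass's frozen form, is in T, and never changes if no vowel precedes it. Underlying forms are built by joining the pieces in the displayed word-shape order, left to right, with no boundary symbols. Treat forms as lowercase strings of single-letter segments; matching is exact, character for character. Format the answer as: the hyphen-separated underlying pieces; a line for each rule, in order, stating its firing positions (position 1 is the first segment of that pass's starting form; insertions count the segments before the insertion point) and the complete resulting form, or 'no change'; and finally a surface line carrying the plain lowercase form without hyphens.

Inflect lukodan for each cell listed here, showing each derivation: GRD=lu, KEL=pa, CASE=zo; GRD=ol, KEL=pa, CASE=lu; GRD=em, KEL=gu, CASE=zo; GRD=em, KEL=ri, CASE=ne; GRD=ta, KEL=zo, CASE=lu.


cell GRD=lu, KEL=pa, CASE=zo:
underlying: oz-lukodan-uru-a
1. e -> o, i -> u / B C0 _: no change
2. k -> g, p -> b, s -> z, t -> d / V _ V: fires at position(s) 5: ozlugodanurua
surface: ozlugodanurua

cell GRD=ol, KEL=pa, CASE=lu:
underlying: tat-lukodan-rip-a
1. e -> o, i -> u / B C0 _: fires at position(s) 12: tatlukodanrupa
2. k -> g, p -> b, s -> z, t -> d / V _ V: fires at position(s) 6, 13: tatlugodanruba
surface: tatlugodanruba

cell GRD=em, KEL=gu, CASE=zo:
underlying: i-lukodan-uru-set
1. e -> o, i -> u / B C0 _: fires at position(s) 13: ilukodanurusot
2. k -> g, p -> b, s -> z, t -> d / V _ V: fires at position(s) 4, 12: ilugodanuruzot
surface: ilugodanuruzot

cell GRD=em, KEL=ri, CASE=ne:
underlying: i-lukodan-gzu-ztu
1. e -> o, i -> u / B C0 _: no change
2. k -> g, p -> b, s -> z, t -> d / V _ V: fires at position(s) 4: ilugodangzuztu
surface: ilugodangzuztu

cell GRD=ta, KEL=zo, CASE=lu:
underlying: zza-lukodan-rip-sa
1. e -> o, i -> u / B C0 _: fires at position(s) 12: zzalukodanrupsa
2. k -> g, p -> b, s -> z, t -> d / V _ V: fires at position(s) 6: zzalugodanrupsa
surface: zzalugodanrupsa


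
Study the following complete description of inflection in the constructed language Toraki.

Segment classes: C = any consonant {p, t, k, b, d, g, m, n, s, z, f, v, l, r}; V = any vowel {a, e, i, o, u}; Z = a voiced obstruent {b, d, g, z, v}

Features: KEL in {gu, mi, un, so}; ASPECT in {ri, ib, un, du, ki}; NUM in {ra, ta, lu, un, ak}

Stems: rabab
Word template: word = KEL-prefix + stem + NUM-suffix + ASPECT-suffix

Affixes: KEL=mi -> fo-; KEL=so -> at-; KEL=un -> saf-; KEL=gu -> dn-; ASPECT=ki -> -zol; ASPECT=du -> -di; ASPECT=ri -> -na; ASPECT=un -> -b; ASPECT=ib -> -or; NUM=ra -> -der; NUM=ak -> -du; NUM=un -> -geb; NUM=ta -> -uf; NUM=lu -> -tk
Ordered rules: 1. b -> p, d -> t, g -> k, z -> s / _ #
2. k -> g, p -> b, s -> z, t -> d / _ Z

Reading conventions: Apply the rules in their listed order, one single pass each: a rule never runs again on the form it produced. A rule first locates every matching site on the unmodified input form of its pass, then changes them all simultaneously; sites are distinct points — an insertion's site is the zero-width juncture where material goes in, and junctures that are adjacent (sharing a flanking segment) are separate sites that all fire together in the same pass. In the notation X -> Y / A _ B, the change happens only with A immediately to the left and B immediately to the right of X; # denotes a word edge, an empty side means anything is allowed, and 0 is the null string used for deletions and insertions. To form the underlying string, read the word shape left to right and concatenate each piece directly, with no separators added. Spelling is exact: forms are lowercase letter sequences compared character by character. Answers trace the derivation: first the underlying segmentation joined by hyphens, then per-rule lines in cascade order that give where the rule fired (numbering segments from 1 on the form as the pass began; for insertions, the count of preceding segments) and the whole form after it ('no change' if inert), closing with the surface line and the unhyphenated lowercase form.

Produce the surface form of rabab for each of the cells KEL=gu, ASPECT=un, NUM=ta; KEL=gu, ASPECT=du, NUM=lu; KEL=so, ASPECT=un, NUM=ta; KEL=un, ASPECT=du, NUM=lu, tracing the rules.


cell KEL=gu, ASPECT=un, NUM=ta:
underlying: dn-rabab-uf-b
1. b -> p, d -> t, g -> k, z -> s / _ #: fires at position(s) 10: dnrababufp
2. k -> g, p -> b, s -> z, t -> d / _ Z: no change
surface: dnrababufp

cell KEL=gu, ASPECT=du, NUM=lu:
underlying: dn-rabab-tk-di
1. b -> p, d -> t, g -> k, z -> s / _ #: no change
2. k -> g, p -> b, s -> z, t -> d / _ Z: fires at position(s) 9: dnrababtgdi
surface: dnrababtgdi

cell KEL=so, ASPECT=un, NUM=ta:
underlying: at-rabab-uf-b
1. b -> p, d -> t, g -> k, z -> s / _ #: fires at position(s) 10: atrababufp
2. k -> g, p -> b, s -> z, t -> d / _ Z: no change
surface: atrababufp

cell KEL=un, ASPECT=du, NUM=lu:
underlying: saf-rabab-tk-di
1. b -> p, d -> t, g -> k, z -> s / _ #: no change
2. k -> g, p -> b, s -> z, t -> d / _ Z: fires at position(s) 10: safrababtgdi
surface: safrababtgdi


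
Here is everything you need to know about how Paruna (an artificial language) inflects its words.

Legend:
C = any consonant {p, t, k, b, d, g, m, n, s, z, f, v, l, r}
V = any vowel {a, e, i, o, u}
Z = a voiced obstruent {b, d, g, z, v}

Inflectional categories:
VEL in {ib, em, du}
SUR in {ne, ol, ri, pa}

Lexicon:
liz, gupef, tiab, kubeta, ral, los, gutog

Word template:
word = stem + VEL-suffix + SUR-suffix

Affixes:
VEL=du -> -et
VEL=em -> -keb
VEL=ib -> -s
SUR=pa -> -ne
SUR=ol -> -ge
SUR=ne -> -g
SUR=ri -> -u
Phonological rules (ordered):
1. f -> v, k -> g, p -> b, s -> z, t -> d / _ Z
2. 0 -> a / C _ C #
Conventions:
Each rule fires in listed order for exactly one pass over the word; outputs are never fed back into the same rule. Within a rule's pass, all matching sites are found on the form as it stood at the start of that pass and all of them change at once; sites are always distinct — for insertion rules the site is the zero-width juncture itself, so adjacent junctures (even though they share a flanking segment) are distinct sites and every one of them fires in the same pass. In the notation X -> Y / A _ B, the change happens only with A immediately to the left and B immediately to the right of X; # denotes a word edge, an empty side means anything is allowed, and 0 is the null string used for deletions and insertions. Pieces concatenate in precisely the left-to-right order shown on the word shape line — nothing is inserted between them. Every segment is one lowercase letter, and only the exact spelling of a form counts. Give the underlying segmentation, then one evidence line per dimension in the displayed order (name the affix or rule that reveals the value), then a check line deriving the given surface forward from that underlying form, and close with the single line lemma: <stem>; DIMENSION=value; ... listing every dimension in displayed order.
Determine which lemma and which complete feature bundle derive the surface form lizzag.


underlying: liz-s-g
VEL=ib - signalled by the affix -s
SUR=ne - signalled by the affix -g
check: lizsg -> lizzg -> lizzag
lemma: liz; VEL=ib; SUR=ne
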